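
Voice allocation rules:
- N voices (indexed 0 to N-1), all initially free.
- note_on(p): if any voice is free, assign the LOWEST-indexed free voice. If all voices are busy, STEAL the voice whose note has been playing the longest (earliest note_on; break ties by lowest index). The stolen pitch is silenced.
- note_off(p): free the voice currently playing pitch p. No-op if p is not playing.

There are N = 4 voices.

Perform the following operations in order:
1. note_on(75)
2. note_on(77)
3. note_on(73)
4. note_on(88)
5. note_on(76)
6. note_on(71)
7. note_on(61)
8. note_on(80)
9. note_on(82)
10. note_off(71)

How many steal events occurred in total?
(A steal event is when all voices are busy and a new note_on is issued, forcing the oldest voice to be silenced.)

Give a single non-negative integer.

Op 1: note_on(75): voice 0 is free -> assigned | voices=[75 - - -]
Op 2: note_on(77): voice 1 is free -> assigned | voices=[75 77 - -]
Op 3: note_on(73): voice 2 is free -> assigned | voices=[75 77 73 -]
Op 4: note_on(88): voice 3 is free -> assigned | voices=[75 77 73 88]
Op 5: note_on(76): all voices busy, STEAL voice 0 (pitch 75, oldest) -> assign | voices=[76 77 73 88]
Op 6: note_on(71): all voices busy, STEAL voice 1 (pitch 77, oldest) -> assign | voices=[76 71 73 88]
Op 7: note_on(61): all voices busy, STEAL voice 2 (pitch 73, oldest) -> assign | voices=[76 71 61 88]
Op 8: note_on(80): all voices busy, STEAL voice 3 (pitch 88, oldest) -> assign | voices=[76 71 61 80]
Op 9: note_on(82): all voices busy, STEAL voice 0 (pitch 76, oldest) -> assign | voices=[82 71 61 80]
Op 10: note_off(71): free voice 1 | voices=[82 - 61 80]

Answer: 5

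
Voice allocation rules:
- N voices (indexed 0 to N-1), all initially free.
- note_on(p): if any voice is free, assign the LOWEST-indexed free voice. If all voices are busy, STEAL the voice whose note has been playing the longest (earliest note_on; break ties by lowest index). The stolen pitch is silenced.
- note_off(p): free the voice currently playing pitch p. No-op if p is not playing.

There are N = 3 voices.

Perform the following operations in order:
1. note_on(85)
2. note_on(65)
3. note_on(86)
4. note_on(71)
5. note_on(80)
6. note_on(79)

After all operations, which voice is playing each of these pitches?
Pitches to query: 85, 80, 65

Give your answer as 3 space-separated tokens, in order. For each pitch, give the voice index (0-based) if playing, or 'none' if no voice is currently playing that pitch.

Answer: none 1 none

Derivation:
Op 1: note_on(85): voice 0 is free -> assigned | voices=[85 - -]
Op 2: note_on(65): voice 1 is free -> assigned | voices=[85 65 -]
Op 3: note_on(86): voice 2 is free -> assigned | voices=[85 65 86]
Op 4: note_on(71): all voices busy, STEAL voice 0 (pitch 85, oldest) -> assign | voices=[71 65 86]
Op 5: note_on(80): all voices busy, STEAL voice 1 (pitch 65, oldest) -> assign | voices=[71 80 86]
Op 6: note_on(79): all voices busy, STEAL voice 2 (pitch 86, oldest) -> assign | voices=[71 80 79]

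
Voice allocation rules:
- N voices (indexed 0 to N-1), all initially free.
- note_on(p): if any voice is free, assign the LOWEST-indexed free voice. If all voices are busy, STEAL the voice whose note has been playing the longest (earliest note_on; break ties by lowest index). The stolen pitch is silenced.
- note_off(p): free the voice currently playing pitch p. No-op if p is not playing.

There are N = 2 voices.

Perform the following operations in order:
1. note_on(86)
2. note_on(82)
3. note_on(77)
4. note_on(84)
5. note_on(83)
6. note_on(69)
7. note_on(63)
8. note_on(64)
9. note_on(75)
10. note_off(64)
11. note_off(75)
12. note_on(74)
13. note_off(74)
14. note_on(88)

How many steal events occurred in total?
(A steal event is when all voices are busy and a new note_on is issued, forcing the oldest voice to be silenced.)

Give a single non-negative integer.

Op 1: note_on(86): voice 0 is free -> assigned | voices=[86 -]
Op 2: note_on(82): voice 1 is free -> assigned | voices=[86 82]
Op 3: note_on(77): all voices busy, STEAL voice 0 (pitch 86, oldest) -> assign | voices=[77 82]
Op 4: note_on(84): all voices busy, STEAL voice 1 (pitch 82, oldest) -> assign | voices=[77 84]
Op 5: note_on(83): all voices busy, STEAL voice 0 (pitch 77, oldest) -> assign | voices=[83 84]
Op 6: note_on(69): all voices busy, STEAL voice 1 (pitch 84, oldest) -> assign | voices=[83 69]
Op 7: note_on(63): all voices busy, STEAL voice 0 (pitch 83, oldest) -> assign | voices=[63 69]
Op 8: note_on(64): all voices busy, STEAL voice 1 (pitch 69, oldest) -> assign | voices=[63 64]
Op 9: note_on(75): all voices busy, STEAL voice 0 (pitch 63, oldest) -> assign | voices=[75 64]
Op 10: note_off(64): free voice 1 | voices=[75 -]
Op 11: note_off(75): free voice 0 | voices=[- -]
Op 12: note_on(74): voice 0 is free -> assigned | voices=[74 -]
Op 13: note_off(74): free voice 0 | voices=[- -]
Op 14: note_on(88): voice 0 is free -> assigned | voices=[88 -]

Answer: 7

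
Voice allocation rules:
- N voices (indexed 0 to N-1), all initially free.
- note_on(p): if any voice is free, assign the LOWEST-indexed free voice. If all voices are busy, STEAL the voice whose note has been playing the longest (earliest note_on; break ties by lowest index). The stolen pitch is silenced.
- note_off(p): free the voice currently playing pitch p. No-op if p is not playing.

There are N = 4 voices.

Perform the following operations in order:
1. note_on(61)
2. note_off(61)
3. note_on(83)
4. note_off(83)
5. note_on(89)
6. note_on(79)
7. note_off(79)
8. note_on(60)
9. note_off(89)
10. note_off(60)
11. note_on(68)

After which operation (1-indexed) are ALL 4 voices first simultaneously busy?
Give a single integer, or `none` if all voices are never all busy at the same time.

Op 1: note_on(61): voice 0 is free -> assigned | voices=[61 - - -]
Op 2: note_off(61): free voice 0 | voices=[- - - -]
Op 3: note_on(83): voice 0 is free -> assigned | voices=[83 - - -]
Op 4: note_off(83): free voice 0 | voices=[- - - -]
Op 5: note_on(89): voice 0 is free -> assigned | voices=[89 - - -]
Op 6: note_on(79): voice 1 is free -> assigned | voices=[89 79 - -]
Op 7: note_off(79): free voice 1 | voices=[89 - - -]
Op 8: note_on(60): voice 1 is free -> assigned | voices=[89 60 - -]
Op 9: note_off(89): free voice 0 | voices=[- 60 - -]
Op 10: note_off(60): free voice 1 | voices=[- - - -]
Op 11: note_on(68): voice 0 is free -> assigned | voices=[68 - - -]

Answer: none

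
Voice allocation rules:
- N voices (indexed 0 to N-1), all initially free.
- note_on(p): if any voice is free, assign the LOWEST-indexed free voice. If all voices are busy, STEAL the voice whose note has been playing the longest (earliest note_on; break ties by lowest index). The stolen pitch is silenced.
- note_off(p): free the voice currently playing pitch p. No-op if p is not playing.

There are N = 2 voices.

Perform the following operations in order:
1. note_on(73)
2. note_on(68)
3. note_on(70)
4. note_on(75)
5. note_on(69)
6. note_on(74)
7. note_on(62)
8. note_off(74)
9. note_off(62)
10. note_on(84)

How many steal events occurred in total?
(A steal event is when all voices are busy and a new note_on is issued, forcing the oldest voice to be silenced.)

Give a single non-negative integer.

Op 1: note_on(73): voice 0 is free -> assigned | voices=[73 -]
Op 2: note_on(68): voice 1 is free -> assigned | voices=[73 68]
Op 3: note_on(70): all voices busy, STEAL voice 0 (pitch 73, oldest) -> assign | voices=[70 68]
Op 4: note_on(75): all voices busy, STEAL voice 1 (pitch 68, oldest) -> assign | voices=[70 75]
Op 5: note_on(69): all voices busy, STEAL voice 0 (pitch 70, oldest) -> assign | voices=[69 75]
Op 6: note_on(74): all voices busy, STEAL voice 1 (pitch 75, oldest) -> assign | voices=[69 74]
Op 7: note_on(62): all voices busy, STEAL voice 0 (pitch 69, oldest) -> assign | voices=[62 74]
Op 8: note_off(74): free voice 1 | voices=[62 -]
Op 9: note_off(62): free voice 0 | voices=[- -]
Op 10: note_on(84): voice 0 is free -> assigned | voices=[84 -]

Answer: 5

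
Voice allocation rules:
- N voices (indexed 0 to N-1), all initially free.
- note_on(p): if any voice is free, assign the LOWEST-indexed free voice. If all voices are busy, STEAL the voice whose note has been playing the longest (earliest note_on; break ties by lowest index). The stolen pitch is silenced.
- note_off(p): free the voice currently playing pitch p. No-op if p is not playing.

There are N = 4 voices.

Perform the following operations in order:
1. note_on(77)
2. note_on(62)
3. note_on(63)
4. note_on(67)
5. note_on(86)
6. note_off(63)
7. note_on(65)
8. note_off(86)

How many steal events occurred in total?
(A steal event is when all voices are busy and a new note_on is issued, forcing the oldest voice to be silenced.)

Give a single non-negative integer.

Op 1: note_on(77): voice 0 is free -> assigned | voices=[77 - - -]
Op 2: note_on(62): voice 1 is free -> assigned | voices=[77 62 - -]
Op 3: note_on(63): voice 2 is free -> assigned | voices=[77 62 63 -]
Op 4: note_on(67): voice 3 is free -> assigned | voices=[77 62 63 67]
Op 5: note_on(86): all voices busy, STEAL voice 0 (pitch 77, oldest) -> assign | voices=[86 62 63 67]
Op 6: note_off(63): free voice 2 | voices=[86 62 - 67]
Op 7: note_on(65): voice 2 is free -> assigned | voices=[86 62 65 67]
Op 8: note_off(86): free voice 0 | voices=[- 62 65 67]

Answer: 1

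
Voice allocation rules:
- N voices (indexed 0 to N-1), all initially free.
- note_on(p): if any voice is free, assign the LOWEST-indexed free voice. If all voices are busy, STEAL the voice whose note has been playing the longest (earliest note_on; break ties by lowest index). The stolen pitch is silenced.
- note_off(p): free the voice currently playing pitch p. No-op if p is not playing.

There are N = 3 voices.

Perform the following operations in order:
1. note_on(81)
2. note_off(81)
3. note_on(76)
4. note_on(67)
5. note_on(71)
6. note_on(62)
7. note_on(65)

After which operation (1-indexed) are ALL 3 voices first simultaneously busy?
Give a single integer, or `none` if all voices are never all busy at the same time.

Op 1: note_on(81): voice 0 is free -> assigned | voices=[81 - -]
Op 2: note_off(81): free voice 0 | voices=[- - -]
Op 3: note_on(76): voice 0 is free -> assigned | voices=[76 - -]
Op 4: note_on(67): voice 1 is free -> assigned | voices=[76 67 -]
Op 5: note_on(71): voice 2 is free -> assigned | voices=[76 67 71]
Op 6: note_on(62): all voices busy, STEAL voice 0 (pitch 76, oldest) -> assign | voices=[62 67 71]
Op 7: note_on(65): all voices busy, STEAL voice 1 (pitch 67, oldest) -> assign | voices=[62 65 71]

Answer: 5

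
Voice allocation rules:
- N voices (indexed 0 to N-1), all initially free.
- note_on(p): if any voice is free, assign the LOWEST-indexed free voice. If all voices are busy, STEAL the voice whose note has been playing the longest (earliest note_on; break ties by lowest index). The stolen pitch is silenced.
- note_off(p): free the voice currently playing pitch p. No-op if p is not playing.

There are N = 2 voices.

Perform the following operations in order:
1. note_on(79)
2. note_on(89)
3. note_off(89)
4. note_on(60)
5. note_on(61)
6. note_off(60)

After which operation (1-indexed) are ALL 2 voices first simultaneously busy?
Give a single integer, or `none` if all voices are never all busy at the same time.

Op 1: note_on(79): voice 0 is free -> assigned | voices=[79 -]
Op 2: note_on(89): voice 1 is free -> assigned | voices=[79 89]
Op 3: note_off(89): free voice 1 | voices=[79 -]
Op 4: note_on(60): voice 1 is free -> assigned | voices=[79 60]
Op 5: note_on(61): all voices busy, STEAL voice 0 (pitch 79, oldest) -> assign | voices=[61 60]
Op 6: note_off(60): free voice 1 | voices=[61 -]

Answer: 2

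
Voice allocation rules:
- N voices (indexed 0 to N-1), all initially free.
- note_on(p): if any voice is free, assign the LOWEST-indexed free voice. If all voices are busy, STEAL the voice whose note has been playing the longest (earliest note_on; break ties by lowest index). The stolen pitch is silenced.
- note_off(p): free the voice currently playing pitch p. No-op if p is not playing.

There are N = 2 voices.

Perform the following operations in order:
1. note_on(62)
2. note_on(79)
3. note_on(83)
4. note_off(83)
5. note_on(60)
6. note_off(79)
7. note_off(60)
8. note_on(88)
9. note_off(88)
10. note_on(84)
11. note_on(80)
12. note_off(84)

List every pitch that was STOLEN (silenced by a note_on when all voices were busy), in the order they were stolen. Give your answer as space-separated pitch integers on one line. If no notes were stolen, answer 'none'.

Answer: 62

Derivation:
Op 1: note_on(62): voice 0 is free -> assigned | voices=[62 -]
Op 2: note_on(79): voice 1 is free -> assigned | voices=[62 79]
Op 3: note_on(83): all voices busy, STEAL voice 0 (pitch 62, oldest) -> assign | voices=[83 79]
Op 4: note_off(83): free voice 0 | voices=[- 79]
Op 5: note_on(60): voice 0 is free -> assigned | voices=[60 79]
Op 6: note_off(79): free voice 1 | voices=[60 -]
Op 7: note_off(60): free voice 0 | voices=[- -]
Op 8: note_on(88): voice 0 is free -> assigned | voices=[88 -]
Op 9: note_off(88): free voice 0 | voices=[- -]
Op 10: note_on(84): voice 0 is free -> assigned | voices=[84 -]
Op 11: note_on(80): voice 1 is free -> assigned | voices=[84 80]
Op 12: note_off(84): free voice 0 | voices=[- 80]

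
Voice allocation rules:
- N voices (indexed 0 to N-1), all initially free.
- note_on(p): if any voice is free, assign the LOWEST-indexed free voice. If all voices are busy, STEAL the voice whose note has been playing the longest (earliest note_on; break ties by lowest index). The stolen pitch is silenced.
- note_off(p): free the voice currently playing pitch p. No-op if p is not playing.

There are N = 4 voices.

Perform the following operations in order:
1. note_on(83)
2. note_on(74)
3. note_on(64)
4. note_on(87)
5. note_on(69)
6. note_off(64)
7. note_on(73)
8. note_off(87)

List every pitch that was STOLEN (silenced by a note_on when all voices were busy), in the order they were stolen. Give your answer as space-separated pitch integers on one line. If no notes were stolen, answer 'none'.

Answer: 83

Derivation:
Op 1: note_on(83): voice 0 is free -> assigned | voices=[83 - - -]
Op 2: note_on(74): voice 1 is free -> assigned | voices=[83 74 - -]
Op 3: note_on(64): voice 2 is free -> assigned | voices=[83 74 64 -]
Op 4: note_on(87): voice 3 is free -> assigned | voices=[83 74 64 87]
Op 5: note_on(69): all voices busy, STEAL voice 0 (pitch 83, oldest) -> assign | voices=[69 74 64 87]
Op 6: note_off(64): free voice 2 | voices=[69 74 - 87]
Op 7: note_on(73): voice 2 is free -> assigned | voices=[69 74 73 87]
Op 8: note_off(87): free voice 3 | voices=[69 74 73 -]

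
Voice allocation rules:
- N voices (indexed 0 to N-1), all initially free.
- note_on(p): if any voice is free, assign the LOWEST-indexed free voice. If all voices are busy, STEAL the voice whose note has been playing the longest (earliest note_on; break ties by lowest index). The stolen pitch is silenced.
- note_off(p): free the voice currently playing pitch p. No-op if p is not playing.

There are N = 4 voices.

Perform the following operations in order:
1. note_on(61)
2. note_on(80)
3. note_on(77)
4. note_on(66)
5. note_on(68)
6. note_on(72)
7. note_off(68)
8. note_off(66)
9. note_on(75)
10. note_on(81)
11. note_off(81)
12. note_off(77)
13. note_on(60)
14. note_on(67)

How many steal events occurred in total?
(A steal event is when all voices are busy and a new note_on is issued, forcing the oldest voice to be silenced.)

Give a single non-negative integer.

Answer: 2

Derivation:
Op 1: note_on(61): voice 0 is free -> assigned | voices=[61 - - -]
Op 2: note_on(80): voice 1 is free -> assigned | voices=[61 80 - -]
Op 3: note_on(77): voice 2 is free -> assigned | voices=[61 80 77 -]
Op 4: note_on(66): voice 3 is free -> assigned | voices=[61 80 77 66]
Op 5: note_on(68): all voices busy, STEAL voice 0 (pitch 61, oldest) -> assign | voices=[68 80 77 66]
Op 6: note_on(72): all voices busy, STEAL voice 1 (pitch 80, oldest) -> assign | voices=[68 72 77 66]
Op 7: note_off(68): free voice 0 | voices=[- 72 77 66]
Op 8: note_off(66): free voice 3 | voices=[- 72 77 -]
Op 9: note_on(75): voice 0 is free -> assigned | voices=[75 72 77 -]
Op 10: note_on(81): voice 3 is free -> assigned | voices=[75 72 77 81]
Op 11: note_off(81): free voice 3 | voices=[75 72 77 -]
Op 12: note_off(77): free voice 2 | voices=[75 72 - -]
Op 13: note_on(60): voice 2 is free -> assigned | voices=[75 72 60 -]
Op 14: note_on(67): voice 3 is free -> assigned | voices=[75 72 60 67]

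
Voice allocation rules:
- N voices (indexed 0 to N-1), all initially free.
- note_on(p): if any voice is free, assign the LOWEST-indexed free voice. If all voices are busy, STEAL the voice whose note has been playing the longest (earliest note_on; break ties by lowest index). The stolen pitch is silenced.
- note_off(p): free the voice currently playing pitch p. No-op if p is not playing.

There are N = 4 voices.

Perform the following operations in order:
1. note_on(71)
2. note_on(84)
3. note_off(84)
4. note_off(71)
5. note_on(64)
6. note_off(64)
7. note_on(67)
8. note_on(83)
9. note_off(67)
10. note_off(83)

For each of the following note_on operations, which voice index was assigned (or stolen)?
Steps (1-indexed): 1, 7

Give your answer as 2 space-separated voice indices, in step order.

Op 1: note_on(71): voice 0 is free -> assigned | voices=[71 - - -]
Op 2: note_on(84): voice 1 is free -> assigned | voices=[71 84 - -]
Op 3: note_off(84): free voice 1 | voices=[71 - - -]
Op 4: note_off(71): free voice 0 | voices=[- - - -]
Op 5: note_on(64): voice 0 is free -> assigned | voices=[64 - - -]
Op 6: note_off(64): free voice 0 | voices=[- - - -]
Op 7: note_on(67): voice 0 is free -> assigned | voices=[67 - - -]
Op 8: note_on(83): voice 1 is free -> assigned | voices=[67 83 - -]
Op 9: note_off(67): free voice 0 | voices=[- 83 - -]
Op 10: note_off(83): free voice 1 | voices=[- - - -]

Answer: 0 0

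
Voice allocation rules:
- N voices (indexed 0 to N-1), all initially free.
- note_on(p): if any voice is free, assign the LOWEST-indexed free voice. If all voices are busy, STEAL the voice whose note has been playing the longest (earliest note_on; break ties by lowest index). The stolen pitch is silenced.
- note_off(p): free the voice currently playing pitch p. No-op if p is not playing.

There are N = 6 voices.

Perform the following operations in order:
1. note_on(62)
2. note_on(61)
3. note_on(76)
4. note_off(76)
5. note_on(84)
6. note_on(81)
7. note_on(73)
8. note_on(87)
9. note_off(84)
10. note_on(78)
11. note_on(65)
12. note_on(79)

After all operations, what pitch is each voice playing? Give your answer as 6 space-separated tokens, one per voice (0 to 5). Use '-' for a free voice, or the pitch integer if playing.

Answer: 65 79 78 81 73 87

Derivation:
Op 1: note_on(62): voice 0 is free -> assigned | voices=[62 - - - - -]
Op 2: note_on(61): voice 1 is free -> assigned | voices=[62 61 - - - -]
Op 3: note_on(76): voice 2 is free -> assigned | voices=[62 61 76 - - -]
Op 4: note_off(76): free voice 2 | voices=[62 61 - - - -]
Op 5: note_on(84): voice 2 is free -> assigned | voices=[62 61 84 - - -]
Op 6: note_on(81): voice 3 is free -> assigned | voices=[62 61 84 81 - -]
Op 7: note_on(73): voice 4 is free -> assigned | voices=[62 61 84 81 73 -]
Op 8: note_on(87): voice 5 is free -> assigned | voices=[62 61 84 81 73 87]
Op 9: note_off(84): free voice 2 | voices=[62 61 - 81 73 87]
Op 10: note_on(78): voice 2 is free -> assigned | voices=[62 61 78 81 73 87]
Op 11: note_on(65): all voices busy, STEAL voice 0 (pitch 62, oldest) -> assign | voices=[65 61 78 81 73 87]
Op 12: note_on(79): all voices busy, STEAL voice 1 (pitch 61, oldest) -> assign | voices=[65 79 78 81 73 87]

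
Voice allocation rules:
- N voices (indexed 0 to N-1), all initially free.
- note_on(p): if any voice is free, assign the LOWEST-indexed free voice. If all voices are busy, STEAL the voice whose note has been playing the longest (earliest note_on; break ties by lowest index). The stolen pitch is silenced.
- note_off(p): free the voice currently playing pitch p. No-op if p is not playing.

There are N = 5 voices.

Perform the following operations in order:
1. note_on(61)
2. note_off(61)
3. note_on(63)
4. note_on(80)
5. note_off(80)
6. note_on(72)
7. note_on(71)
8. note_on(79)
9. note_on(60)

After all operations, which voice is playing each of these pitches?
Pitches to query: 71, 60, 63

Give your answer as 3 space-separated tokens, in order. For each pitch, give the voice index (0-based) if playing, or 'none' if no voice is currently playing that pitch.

Answer: 2 4 0

Derivation:
Op 1: note_on(61): voice 0 is free -> assigned | voices=[61 - - - -]
Op 2: note_off(61): free voice 0 | voices=[- - - - -]
Op 3: note_on(63): voice 0 is free -> assigned | voices=[63 - - - -]
Op 4: note_on(80): voice 1 is free -> assigned | voices=[63 80 - - -]
Op 5: note_off(80): free voice 1 | voices=[63 - - - -]
Op 6: note_on(72): voice 1 is free -> assigned | voices=[63 72 - - -]
Op 7: note_on(71): voice 2 is free -> assigned | voices=[63 72 71 - -]
Op 8: note_on(79): voice 3 is free -> assigned | voices=[63 72 71 79 -]
Op 9: note_on(60): voice 4 is free -> assigned | voices=[63 72 71 79 60]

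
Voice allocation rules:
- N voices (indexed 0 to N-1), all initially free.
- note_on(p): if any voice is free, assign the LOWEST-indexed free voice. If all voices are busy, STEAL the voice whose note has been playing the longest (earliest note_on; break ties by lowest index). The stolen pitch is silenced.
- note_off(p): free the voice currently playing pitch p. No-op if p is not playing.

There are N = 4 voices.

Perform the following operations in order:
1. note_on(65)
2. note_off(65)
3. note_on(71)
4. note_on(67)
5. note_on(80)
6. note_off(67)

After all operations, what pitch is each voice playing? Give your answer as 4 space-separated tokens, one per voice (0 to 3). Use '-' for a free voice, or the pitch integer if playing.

Answer: 71 - 80 -

Derivation:
Op 1: note_on(65): voice 0 is free -> assigned | voices=[65 - - -]
Op 2: note_off(65): free voice 0 | voices=[- - - -]
Op 3: note_on(71): voice 0 is free -> assigned | voices=[71 - - -]
Op 4: note_on(67): voice 1 is free -> assigned | voices=[71 67 - -]
Op 5: note_on(80): voice 2 is free -> assigned | voices=[71 67 80 -]
Op 6: note_off(67): free voice 1 | voices=[71 - 80 -]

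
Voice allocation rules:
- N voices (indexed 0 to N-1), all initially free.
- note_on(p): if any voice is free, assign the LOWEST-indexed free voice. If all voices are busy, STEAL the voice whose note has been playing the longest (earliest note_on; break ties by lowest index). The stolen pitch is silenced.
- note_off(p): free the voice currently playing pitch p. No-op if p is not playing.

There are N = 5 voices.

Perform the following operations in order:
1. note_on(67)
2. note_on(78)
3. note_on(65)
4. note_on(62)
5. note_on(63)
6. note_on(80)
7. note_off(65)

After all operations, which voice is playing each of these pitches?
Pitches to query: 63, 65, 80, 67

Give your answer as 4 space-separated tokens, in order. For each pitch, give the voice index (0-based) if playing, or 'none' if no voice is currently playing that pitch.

Answer: 4 none 0 none

Derivation:
Op 1: note_on(67): voice 0 is free -> assigned | voices=[67 - - - -]
Op 2: note_on(78): voice 1 is free -> assigned | voices=[67 78 - - -]
Op 3: note_on(65): voice 2 is free -> assigned | voices=[67 78 65 - -]
Op 4: note_on(62): voice 3 is free -> assigned | voices=[67 78 65 62 -]
Op 5: note_on(63): voice 4 is free -> assigned | voices=[67 78 65 62 63]
Op 6: note_on(80): all voices busy, STEAL voice 0 (pitch 67, oldest) -> assign | voices=[80 78 65 62 63]
Op 7: note_off(65): free voice 2 | voices=[80 78 - 62 63]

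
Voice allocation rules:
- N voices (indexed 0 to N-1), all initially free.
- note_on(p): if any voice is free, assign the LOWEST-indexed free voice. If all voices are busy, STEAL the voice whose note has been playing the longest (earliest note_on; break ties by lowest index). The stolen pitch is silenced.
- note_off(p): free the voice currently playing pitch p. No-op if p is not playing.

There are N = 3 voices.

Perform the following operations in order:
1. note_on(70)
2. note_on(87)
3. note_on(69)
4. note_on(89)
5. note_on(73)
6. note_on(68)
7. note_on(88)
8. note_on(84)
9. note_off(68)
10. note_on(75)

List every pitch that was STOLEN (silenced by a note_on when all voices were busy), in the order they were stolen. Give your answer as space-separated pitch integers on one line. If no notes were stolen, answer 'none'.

Op 1: note_on(70): voice 0 is free -> assigned | voices=[70 - -]
Op 2: note_on(87): voice 1 is free -> assigned | voices=[70 87 -]
Op 3: note_on(69): voice 2 is free -> assigned | voices=[70 87 69]
Op 4: note_on(89): all voices busy, STEAL voice 0 (pitch 70, oldest) -> assign | voices=[89 87 69]
Op 5: note_on(73): all voices busy, STEAL voice 1 (pitch 87, oldest) -> assign | voices=[89 73 69]
Op 6: note_on(68): all voices busy, STEAL voice 2 (pitch 69, oldest) -> assign | voices=[89 73 68]
Op 7: note_on(88): all voices busy, STEAL voice 0 (pitch 89, oldest) -> assign | voices=[88 73 68]
Op 8: note_on(84): all voices busy, STEAL voice 1 (pitch 73, oldest) -> assign | voices=[88 84 68]
Op 9: note_off(68): free voice 2 | voices=[88 84 -]
Op 10: note_on(75): voice 2 is free -> assigned | voices=[88 84 75]

Answer: 70 87 69 89 73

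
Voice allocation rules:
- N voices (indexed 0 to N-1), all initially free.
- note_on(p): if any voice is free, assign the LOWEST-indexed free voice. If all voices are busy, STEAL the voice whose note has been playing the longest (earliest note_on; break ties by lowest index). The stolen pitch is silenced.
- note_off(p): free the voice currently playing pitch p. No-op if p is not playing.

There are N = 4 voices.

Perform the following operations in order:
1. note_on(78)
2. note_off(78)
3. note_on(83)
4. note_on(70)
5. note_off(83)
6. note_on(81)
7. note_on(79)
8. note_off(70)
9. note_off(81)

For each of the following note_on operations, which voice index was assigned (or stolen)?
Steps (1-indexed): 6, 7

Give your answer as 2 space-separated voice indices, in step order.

Op 1: note_on(78): voice 0 is free -> assigned | voices=[78 - - -]
Op 2: note_off(78): free voice 0 | voices=[- - - -]
Op 3: note_on(83): voice 0 is free -> assigned | voices=[83 - - -]
Op 4: note_on(70): voice 1 is free -> assigned | voices=[83 70 - -]
Op 5: note_off(83): free voice 0 | voices=[- 70 - -]
Op 6: note_on(81): voice 0 is free -> assigned | voices=[81 70 - -]
Op 7: note_on(79): voice 2 is free -> assigned | voices=[81 70 79 -]
Op 8: note_off(70): free voice 1 | voices=[81 - 79 -]
Op 9: note_off(81): free voice 0 | voices=[- - 79 -]

Answer: 0 2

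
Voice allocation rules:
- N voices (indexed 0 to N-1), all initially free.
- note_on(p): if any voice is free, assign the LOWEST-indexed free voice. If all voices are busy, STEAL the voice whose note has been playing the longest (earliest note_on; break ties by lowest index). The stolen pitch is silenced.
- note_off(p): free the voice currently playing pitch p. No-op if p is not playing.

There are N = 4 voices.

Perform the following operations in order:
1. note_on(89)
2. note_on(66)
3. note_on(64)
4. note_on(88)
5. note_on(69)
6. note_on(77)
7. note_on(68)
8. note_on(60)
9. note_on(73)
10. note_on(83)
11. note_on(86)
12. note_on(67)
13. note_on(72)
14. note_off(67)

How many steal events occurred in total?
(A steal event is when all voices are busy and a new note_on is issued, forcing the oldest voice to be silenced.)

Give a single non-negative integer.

Answer: 9

Derivation:
Op 1: note_on(89): voice 0 is free -> assigned | voices=[89 - - -]
Op 2: note_on(66): voice 1 is free -> assigned | voices=[89 66 - -]
Op 3: note_on(64): voice 2 is free -> assigned | voices=[89 66 64 -]
Op 4: note_on(88): voice 3 is free -> assigned | voices=[89 66 64 88]
Op 5: note_on(69): all voices busy, STEAL voice 0 (pitch 89, oldest) -> assign | voices=[69 66 64 88]
Op 6: note_on(77): all voices busy, STEAL voice 1 (pitch 66, oldest) -> assign | voices=[69 77 64 88]
Op 7: note_on(68): all voices busy, STEAL voice 2 (pitch 64, oldest) -> assign | voices=[69 77 68 88]
Op 8: note_on(60): all voices busy, STEAL voice 3 (pitch 88, oldest) -> assign | voices=[69 77 68 60]
Op 9: note_on(73): all voices busy, STEAL voice 0 (pitch 69, oldest) -> assign | voices=[73 77 68 60]
Op 10: note_on(83): all voices busy, STEAL voice 1 (pitch 77, oldest) -> assign | voices=[73 83 68 60]
Op 11: note_on(86): all voices busy, STEAL voice 2 (pitch 68, oldest) -> assign | voices=[73 83 86 60]
Op 12: note_on(67): all voices busy, STEAL voice 3 (pitch 60, oldest) -> assign | voices=[73 83 86 67]
Op 13: note_on(72): all voices busy, STEAL voice 0 (pitch 73, oldest) -> assign | voices=[72 83 86 67]
Op 14: note_off(67): free voice 3 | voices=[72 83 86 -]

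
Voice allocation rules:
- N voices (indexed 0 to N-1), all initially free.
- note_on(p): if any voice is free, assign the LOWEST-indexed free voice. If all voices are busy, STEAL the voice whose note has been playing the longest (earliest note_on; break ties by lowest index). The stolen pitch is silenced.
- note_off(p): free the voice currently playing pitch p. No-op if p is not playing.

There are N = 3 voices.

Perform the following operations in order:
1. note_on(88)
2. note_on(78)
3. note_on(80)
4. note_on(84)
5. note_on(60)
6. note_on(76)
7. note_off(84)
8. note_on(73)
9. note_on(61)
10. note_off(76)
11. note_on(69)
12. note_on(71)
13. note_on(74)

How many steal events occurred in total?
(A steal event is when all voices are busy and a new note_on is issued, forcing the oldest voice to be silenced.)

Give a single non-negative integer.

Op 1: note_on(88): voice 0 is free -> assigned | voices=[88 - -]
Op 2: note_on(78): voice 1 is free -> assigned | voices=[88 78 -]
Op 3: note_on(80): voice 2 is free -> assigned | voices=[88 78 80]
Op 4: note_on(84): all voices busy, STEAL voice 0 (pitch 88, oldest) -> assign | voices=[84 78 80]
Op 5: note_on(60): all voices busy, STEAL voice 1 (pitch 78, oldest) -> assign | voices=[84 60 80]
Op 6: note_on(76): all voices busy, STEAL voice 2 (pitch 80, oldest) -> assign | voices=[84 60 76]
Op 7: note_off(84): free voice 0 | voices=[- 60 76]
Op 8: note_on(73): voice 0 is free -> assigned | voices=[73 60 76]
Op 9: note_on(61): all voices busy, STEAL voice 1 (pitch 60, oldest) -> assign | voices=[73 61 76]
Op 10: note_off(76): free voice 2 | voices=[73 61 -]
Op 11: note_on(69): voice 2 is free -> assigned | voices=[73 61 69]
Op 12: note_on(71): all voices busy, STEAL voice 0 (pitch 73, oldest) -> assign | voices=[71 61 69]
Op 13: note_on(74): all voices busy, STEAL voice 1 (pitch 61, oldest) -> assign | voices=[71 74 69]

Answer: 6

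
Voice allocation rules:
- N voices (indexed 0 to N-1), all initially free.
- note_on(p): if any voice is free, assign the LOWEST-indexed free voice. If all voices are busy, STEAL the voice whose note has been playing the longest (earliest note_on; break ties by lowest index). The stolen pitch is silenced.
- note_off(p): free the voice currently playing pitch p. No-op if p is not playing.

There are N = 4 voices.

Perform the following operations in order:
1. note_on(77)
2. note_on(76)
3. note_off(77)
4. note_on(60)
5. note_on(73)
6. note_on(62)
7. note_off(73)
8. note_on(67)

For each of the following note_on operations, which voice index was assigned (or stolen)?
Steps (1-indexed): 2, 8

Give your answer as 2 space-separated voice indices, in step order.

Answer: 1 2

Derivation:
Op 1: note_on(77): voice 0 is free -> assigned | voices=[77 - - -]
Op 2: note_on(76): voice 1 is free -> assigned | voices=[77 76 - -]
Op 3: note_off(77): free voice 0 | voices=[- 76 - -]
Op 4: note_on(60): voice 0 is free -> assigned | voices=[60 76 - -]
Op 5: note_on(73): voice 2 is free -> assigned | voices=[60 76 73 -]
Op 6: note_on(62): voice 3 is free -> assigned | voices=[60 76 73 62]
Op 7: note_off(73): free voice 2 | voices=[60 76 - 62]
Op 8: note_on(67): voice 2 is free -> assigned | voices=[60 76 67 62]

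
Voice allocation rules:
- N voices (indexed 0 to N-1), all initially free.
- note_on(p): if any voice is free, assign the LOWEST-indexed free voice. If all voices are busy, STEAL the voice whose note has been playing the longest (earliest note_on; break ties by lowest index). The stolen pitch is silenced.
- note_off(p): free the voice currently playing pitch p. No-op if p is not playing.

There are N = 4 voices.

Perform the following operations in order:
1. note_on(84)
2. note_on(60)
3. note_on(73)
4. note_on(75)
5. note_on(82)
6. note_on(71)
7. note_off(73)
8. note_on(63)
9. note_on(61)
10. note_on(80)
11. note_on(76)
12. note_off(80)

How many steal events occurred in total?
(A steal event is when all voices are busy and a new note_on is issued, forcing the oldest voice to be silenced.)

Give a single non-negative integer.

Op 1: note_on(84): voice 0 is free -> assigned | voices=[84 - - -]
Op 2: note_on(60): voice 1 is free -> assigned | voices=[84 60 - -]
Op 3: note_on(73): voice 2 is free -> assigned | voices=[84 60 73 -]
Op 4: note_on(75): voice 3 is free -> assigned | voices=[84 60 73 75]
Op 5: note_on(82): all voices busy, STEAL voice 0 (pitch 84, oldest) -> assign | voices=[82 60 73 75]
Op 6: note_on(71): all voices busy, STEAL voice 1 (pitch 60, oldest) -> assign | voices=[82 71 73 75]
Op 7: note_off(73): free voice 2 | voices=[82 71 - 75]
Op 8: note_on(63): voice 2 is free -> assigned | voices=[82 71 63 75]
Op 9: note_on(61): all voices busy, STEAL voice 3 (pitch 75, oldest) -> assign | voices=[82 71 63 61]
Op 10: note_on(80): all voices busy, STEAL voice 0 (pitch 82, oldest) -> assign | voices=[80 71 63 61]
Op 11: note_on(76): all voices busy, STEAL voice 1 (pitch 71, oldest) -> assign | voices=[80 76 63 61]
Op 12: note_off(80): free voice 0 | voices=[- 76 63 61]

Answer: 5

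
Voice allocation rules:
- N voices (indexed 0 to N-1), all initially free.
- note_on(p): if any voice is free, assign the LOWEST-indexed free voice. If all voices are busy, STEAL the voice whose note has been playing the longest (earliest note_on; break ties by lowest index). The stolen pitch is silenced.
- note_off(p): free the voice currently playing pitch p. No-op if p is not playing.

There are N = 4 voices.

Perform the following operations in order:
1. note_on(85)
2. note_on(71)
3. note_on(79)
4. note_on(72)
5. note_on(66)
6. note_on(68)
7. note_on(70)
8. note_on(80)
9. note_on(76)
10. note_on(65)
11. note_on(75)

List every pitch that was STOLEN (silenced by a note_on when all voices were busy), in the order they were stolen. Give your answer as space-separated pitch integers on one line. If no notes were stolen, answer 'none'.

Answer: 85 71 79 72 66 68 70

Derivation:
Op 1: note_on(85): voice 0 is free -> assigned | voices=[85 - - -]
Op 2: note_on(71): voice 1 is free -> assigned | voices=[85 71 - -]
Op 3: note_on(79): voice 2 is free -> assigned | voices=[85 71 79 -]
Op 4: note_on(72): voice 3 is free -> assigned | voices=[85 71 79 72]
Op 5: note_on(66): all voices busy, STEAL voice 0 (pitch 85, oldest) -> assign | voices=[66 71 79 72]
Op 6: note_on(68): all voices busy, STEAL voice 1 (pitch 71, oldest) -> assign | voices=[66 68 79 72]
Op 7: note_on(70): all voices busy, STEAL voice 2 (pitch 79, oldest) -> assign | voices=[66 68 70 72]
Op 8: note_on(80): all voices busy, STEAL voice 3 (pitch 72, oldest) -> assign | voices=[66 68 70 80]
Op 9: note_on(76): all voices busy, STEAL voice 0 (pitch 66, oldest) -> assign | voices=[76 68 70 80]
Op 10: note_on(65): all voices busy, STEAL voice 1 (pitch 68, oldest) -> assign | voices=[76 65 70 80]
Op 11: note_on(75): all voices busy, STEAL voice 2 (pitch 70, oldest) -> assign | voices=[76 65 75 80]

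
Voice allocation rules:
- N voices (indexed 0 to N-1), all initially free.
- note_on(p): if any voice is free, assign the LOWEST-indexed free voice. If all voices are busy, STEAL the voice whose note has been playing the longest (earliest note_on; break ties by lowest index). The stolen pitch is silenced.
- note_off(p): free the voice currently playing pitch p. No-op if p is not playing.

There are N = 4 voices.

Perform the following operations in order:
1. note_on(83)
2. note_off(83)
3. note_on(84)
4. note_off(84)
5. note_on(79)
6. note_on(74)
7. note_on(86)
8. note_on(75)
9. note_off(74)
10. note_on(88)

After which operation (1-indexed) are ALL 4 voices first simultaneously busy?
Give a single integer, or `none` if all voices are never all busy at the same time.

Answer: 8

Derivation:
Op 1: note_on(83): voice 0 is free -> assigned | voices=[83 - - -]
Op 2: note_off(83): free voice 0 | voices=[- - - -]
Op 3: note_on(84): voice 0 is free -> assigned | voices=[84 - - -]
Op 4: note_off(84): free voice 0 | voices=[- - - -]
Op 5: note_on(79): voice 0 is free -> assigned | voices=[79 - - -]
Op 6: note_on(74): voice 1 is free -> assigned | voices=[79 74 - -]
Op 7: note_on(86): voice 2 is free -> assigned | voices=[79 74 86 -]
Op 8: note_on(75): voice 3 is free -> assigned | voices=[79 74 86 75]
Op 9: note_off(74): free voice 1 | voices=[79 - 86 75]
Op 10: note_on(88): voice 1 is free -> assigned | voices=[79 88 86 75]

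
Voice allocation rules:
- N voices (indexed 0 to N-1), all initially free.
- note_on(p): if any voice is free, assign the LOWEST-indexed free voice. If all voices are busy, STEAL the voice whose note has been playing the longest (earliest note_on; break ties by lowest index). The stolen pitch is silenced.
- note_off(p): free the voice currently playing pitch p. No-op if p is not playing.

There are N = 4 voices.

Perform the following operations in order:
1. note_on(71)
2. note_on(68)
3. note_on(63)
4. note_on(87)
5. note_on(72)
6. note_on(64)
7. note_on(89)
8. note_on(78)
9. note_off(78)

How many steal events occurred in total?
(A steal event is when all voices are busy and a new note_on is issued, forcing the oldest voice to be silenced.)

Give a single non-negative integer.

Answer: 4

Derivation:
Op 1: note_on(71): voice 0 is free -> assigned | voices=[71 - - -]
Op 2: note_on(68): voice 1 is free -> assigned | voices=[71 68 - -]
Op 3: note_on(63): voice 2 is free -> assigned | voices=[71 68 63 -]
Op 4: note_on(87): voice 3 is free -> assigned | voices=[71 68 63 87]
Op 5: note_on(72): all voices busy, STEAL voice 0 (pitch 71, oldest) -> assign | voices=[72 68 63 87]
Op 6: note_on(64): all voices busy, STEAL voice 1 (pitch 68, oldest) -> assign | voices=[72 64 63 87]
Op 7: note_on(89): all voices busy, STEAL voice 2 (pitch 63, oldest) -> assign | voices=[72 64 89 87]
Op 8: note_on(78): all voices busy, STEAL voice 3 (pitch 87, oldest) -> assign | voices=[72 64 89 78]
Op 9: note_off(78): free voice 3 | voices=[72 64 89 -]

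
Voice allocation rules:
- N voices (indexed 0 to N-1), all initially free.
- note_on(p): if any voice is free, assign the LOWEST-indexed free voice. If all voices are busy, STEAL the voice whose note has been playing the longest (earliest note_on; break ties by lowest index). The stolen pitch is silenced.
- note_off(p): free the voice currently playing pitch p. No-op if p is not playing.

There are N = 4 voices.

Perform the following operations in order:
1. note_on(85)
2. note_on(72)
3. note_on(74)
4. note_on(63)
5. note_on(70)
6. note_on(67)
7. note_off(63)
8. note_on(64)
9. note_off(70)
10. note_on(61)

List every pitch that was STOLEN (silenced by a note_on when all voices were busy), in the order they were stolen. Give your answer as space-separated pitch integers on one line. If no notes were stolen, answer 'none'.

Op 1: note_on(85): voice 0 is free -> assigned | voices=[85 - - -]
Op 2: note_on(72): voice 1 is free -> assigned | voices=[85 72 - -]
Op 3: note_on(74): voice 2 is free -> assigned | voices=[85 72 74 -]
Op 4: note_on(63): voice 3 is free -> assigned | voices=[85 72 74 63]
Op 5: note_on(70): all voices busy, STEAL voice 0 (pitch 85, oldest) -> assign | voices=[70 72 74 63]
Op 6: note_on(67): all voices busy, STEAL voice 1 (pitch 72, oldest) -> assign | voices=[70 67 74 63]
Op 7: note_off(63): free voice 3 | voices=[70 67 74 -]
Op 8: note_on(64): voice 3 is free -> assigned | voices=[70 67 74 64]
Op 9: note_off(70): free voice 0 | voices=[- 67 74 64]
Op 10: note_on(61): voice 0 is free -> assigned | voices=[61 67 74 64]

Answer: 85 72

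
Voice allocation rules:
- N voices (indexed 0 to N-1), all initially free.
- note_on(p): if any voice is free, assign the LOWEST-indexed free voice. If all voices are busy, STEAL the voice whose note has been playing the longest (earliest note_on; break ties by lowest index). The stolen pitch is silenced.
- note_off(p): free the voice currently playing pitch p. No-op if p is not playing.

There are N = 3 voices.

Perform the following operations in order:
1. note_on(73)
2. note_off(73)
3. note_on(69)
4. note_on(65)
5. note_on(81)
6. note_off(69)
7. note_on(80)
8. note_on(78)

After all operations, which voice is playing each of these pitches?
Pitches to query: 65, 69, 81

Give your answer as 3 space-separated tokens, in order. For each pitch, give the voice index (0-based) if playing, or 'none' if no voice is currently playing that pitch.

Answer: none none 2

Derivation:
Op 1: note_on(73): voice 0 is free -> assigned | voices=[73 - -]
Op 2: note_off(73): free voice 0 | voices=[- - -]
Op 3: note_on(69): voice 0 is free -> assigned | voices=[69 - -]
Op 4: note_on(65): voice 1 is free -> assigned | voices=[69 65 -]
Op 5: note_on(81): voice 2 is free -> assigned | voices=[69 65 81]
Op 6: note_off(69): free voice 0 | voices=[- 65 81]
Op 7: note_on(80): voice 0 is free -> assigned | voices=[80 65 81]
Op 8: note_on(78): all voices busy, STEAL voice 1 (pitch 65, oldest) -> assign | voices=[80 78 81]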